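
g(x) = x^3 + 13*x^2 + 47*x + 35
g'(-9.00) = 56.00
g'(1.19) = 82.19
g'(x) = 3*x^2 + 26*x + 47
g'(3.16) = 159.12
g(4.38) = 574.28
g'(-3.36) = -6.49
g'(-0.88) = 26.44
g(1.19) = 111.02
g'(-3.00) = -4.00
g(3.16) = 344.89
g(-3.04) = -15.83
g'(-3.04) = -4.32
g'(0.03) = 47.78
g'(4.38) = 218.43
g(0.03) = 36.42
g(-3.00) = -16.00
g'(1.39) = 88.94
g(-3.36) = -14.09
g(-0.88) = 3.03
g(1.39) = 128.13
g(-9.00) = -64.00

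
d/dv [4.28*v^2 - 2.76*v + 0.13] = 8.56*v - 2.76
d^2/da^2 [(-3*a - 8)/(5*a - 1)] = -430/(5*a - 1)^3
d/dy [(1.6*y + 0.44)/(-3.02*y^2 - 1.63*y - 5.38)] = (4.832*y^2 + 2.6576*y - 7.8908)/(9.1204*y^4 + 9.8452*y^3 + 35.1521*y^2 + 17.5388*y + 28.9444)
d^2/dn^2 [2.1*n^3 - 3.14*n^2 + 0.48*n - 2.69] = 12.6*n - 6.28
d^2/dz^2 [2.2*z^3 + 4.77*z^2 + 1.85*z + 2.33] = 13.2*z + 9.54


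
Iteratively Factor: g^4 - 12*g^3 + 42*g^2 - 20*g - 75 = (g + 1)*(g^3 - 13*g^2 + 55*g - 75) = (g - 5)*(g + 1)*(g^2 - 8*g + 15) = (g - 5)^2*(g + 1)*(g - 3)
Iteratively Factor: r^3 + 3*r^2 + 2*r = (r + 2)*(r^2 + r) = r*(r + 2)*(r + 1)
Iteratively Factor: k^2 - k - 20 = (k - 5)*(k + 4)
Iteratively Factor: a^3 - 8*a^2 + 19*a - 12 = (a - 1)*(a^2 - 7*a + 12) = (a - 3)*(a - 1)*(a - 4)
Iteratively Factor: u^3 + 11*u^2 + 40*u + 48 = (u + 3)*(u^2 + 8*u + 16) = (u + 3)*(u + 4)*(u + 4)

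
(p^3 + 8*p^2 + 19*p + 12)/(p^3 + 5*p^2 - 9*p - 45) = (p^2 + 5*p + 4)/(p^2 + 2*p - 15)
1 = 1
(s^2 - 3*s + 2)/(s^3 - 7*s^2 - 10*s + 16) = (s - 2)/(s^2 - 6*s - 16)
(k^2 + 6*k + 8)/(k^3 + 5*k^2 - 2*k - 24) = (k + 2)/(k^2 + k - 6)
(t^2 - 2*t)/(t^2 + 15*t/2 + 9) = 2*t*(t - 2)/(2*t^2 + 15*t + 18)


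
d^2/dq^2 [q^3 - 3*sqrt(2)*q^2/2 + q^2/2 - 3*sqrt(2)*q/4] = 6*q - 3*sqrt(2) + 1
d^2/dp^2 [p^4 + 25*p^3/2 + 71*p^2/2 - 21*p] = 12*p^2 + 75*p + 71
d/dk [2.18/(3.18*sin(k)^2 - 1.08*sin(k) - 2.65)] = (2.3544 - 13.8648*sin(k))*cos(k)/(-3.18*sin(k)^2 + 1.08*sin(k) + 2.65)^2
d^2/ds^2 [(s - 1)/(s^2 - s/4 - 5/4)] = 8*((1 - s)*(8*s - 1)^2 + (5 - 12*s)*(-4*s^2 + s + 5))/(-4*s^2 + s + 5)^3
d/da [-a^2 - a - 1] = -2*a - 1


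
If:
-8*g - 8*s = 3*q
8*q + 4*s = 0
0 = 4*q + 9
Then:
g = -117/32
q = -9/4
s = 9/2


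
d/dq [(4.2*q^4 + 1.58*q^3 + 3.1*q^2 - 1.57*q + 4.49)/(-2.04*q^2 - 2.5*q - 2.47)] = (-17.136*q^5 - 34.7232*q^4 - 49.396*q^3 - 22.6606*q^2 + 3.0052*q + 15.1029)/(4.1616*q^4 + 10.2*q^3 + 16.3276*q^2 + 12.35*q + 6.1009)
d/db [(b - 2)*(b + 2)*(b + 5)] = 3*b^2 + 10*b - 4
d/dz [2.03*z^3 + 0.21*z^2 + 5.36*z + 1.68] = 6.09*z^2 + 0.42*z + 5.36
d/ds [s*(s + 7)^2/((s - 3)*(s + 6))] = (s^4 + 6*s^3 - 61*s^2 - 504*s - 882)/(s^4 + 6*s^3 - 27*s^2 - 108*s + 324)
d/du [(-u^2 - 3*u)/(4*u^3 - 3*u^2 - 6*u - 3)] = (4*u^4 + 24*u^3 - 3*u^2 + 6*u + 9)/(16*u^6 - 24*u^5 - 39*u^4 + 12*u^3 + 54*u^2 + 36*u + 9)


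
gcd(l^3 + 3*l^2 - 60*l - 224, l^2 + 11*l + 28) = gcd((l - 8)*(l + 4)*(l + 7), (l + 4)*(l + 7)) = l^2 + 11*l + 28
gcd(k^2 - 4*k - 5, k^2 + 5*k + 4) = k + 1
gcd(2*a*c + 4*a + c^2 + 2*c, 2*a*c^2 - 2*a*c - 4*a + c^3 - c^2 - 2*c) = 2*a + c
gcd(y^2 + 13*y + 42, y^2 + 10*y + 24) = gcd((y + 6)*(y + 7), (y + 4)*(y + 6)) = y + 6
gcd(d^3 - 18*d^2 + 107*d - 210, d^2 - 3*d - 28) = d - 7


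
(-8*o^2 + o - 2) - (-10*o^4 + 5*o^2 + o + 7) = 10*o^4 - 13*o^2 - 9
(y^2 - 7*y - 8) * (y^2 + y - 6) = y^4 - 6*y^3 - 21*y^2 + 34*y + 48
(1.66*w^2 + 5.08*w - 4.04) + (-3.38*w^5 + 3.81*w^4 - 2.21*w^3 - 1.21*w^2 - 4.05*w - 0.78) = -3.38*w^5 + 3.81*w^4 - 2.21*w^3 + 0.45*w^2 + 1.03*w - 4.82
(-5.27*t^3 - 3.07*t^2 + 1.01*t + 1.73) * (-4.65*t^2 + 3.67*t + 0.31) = 24.5055*t^5 - 5.0654*t^4 - 17.5971*t^3 - 5.2895*t^2 + 6.6622*t + 0.5363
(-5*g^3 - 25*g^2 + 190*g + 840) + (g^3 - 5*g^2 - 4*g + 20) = -4*g^3 - 30*g^2 + 186*g + 860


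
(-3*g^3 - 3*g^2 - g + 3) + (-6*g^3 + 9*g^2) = -9*g^3 + 6*g^2 - g + 3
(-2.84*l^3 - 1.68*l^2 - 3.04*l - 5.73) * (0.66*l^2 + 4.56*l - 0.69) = -1.8744*l^5 - 14.0592*l^4 - 7.7076*l^3 - 16.485*l^2 - 24.0312*l + 3.9537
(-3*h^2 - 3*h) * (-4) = 12*h^2 + 12*h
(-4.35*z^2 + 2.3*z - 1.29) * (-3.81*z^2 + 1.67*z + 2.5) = 16.5735*z^4 - 16.0275*z^3 - 2.1191*z^2 + 3.5957*z - 3.225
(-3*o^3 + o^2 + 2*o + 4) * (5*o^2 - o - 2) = -15*o^5 + 8*o^4 + 15*o^3 + 16*o^2 - 8*o - 8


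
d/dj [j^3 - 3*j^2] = 3*j*(j - 2)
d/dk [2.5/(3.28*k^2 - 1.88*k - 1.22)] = (4.7 - 16.4*k)/(-3.28*k^2 + 1.88*k + 1.22)^2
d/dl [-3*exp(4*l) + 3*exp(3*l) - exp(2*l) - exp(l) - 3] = (-12*exp(3*l) + 9*exp(2*l) - 2*exp(l) - 1)*exp(l)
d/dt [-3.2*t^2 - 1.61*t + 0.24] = -6.4*t - 1.61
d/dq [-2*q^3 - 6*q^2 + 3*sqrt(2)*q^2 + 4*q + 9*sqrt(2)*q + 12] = -6*q^2 - 12*q + 6*sqrt(2)*q + 4 + 9*sqrt(2)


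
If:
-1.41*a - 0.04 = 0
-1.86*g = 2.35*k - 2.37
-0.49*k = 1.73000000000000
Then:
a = -0.03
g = 5.73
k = -3.53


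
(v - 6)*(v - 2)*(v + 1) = v^3 - 7*v^2 + 4*v + 12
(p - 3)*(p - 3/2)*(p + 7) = p^3 + 5*p^2/2 - 27*p + 63/2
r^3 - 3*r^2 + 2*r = r*(r - 2)*(r - 1)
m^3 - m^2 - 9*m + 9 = (m - 3)*(m - 1)*(m + 3)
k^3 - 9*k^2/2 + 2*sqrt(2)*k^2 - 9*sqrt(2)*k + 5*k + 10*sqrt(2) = (k - 5/2)*(k - 2)*(k + 2*sqrt(2))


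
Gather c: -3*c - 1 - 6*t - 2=-3*c - 6*t - 3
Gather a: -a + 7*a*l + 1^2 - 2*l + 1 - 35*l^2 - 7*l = a*(7*l - 1) - 35*l^2 - 9*l + 2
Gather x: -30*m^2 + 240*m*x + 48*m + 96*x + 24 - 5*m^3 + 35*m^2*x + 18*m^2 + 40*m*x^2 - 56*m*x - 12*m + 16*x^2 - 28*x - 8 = -5*m^3 - 12*m^2 + 36*m + x^2*(40*m + 16) + x*(35*m^2 + 184*m + 68) + 16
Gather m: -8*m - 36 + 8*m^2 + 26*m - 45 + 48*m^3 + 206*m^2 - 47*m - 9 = 48*m^3 + 214*m^2 - 29*m - 90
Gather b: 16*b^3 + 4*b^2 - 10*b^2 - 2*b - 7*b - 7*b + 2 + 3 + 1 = 16*b^3 - 6*b^2 - 16*b + 6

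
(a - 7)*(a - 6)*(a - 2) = a^3 - 15*a^2 + 68*a - 84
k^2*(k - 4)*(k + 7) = k^4 + 3*k^3 - 28*k^2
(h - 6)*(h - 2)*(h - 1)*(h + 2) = h^4 - 7*h^3 + 2*h^2 + 28*h - 24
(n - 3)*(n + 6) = n^2 + 3*n - 18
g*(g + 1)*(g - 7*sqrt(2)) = g^3 - 7*sqrt(2)*g^2 + g^2 - 7*sqrt(2)*g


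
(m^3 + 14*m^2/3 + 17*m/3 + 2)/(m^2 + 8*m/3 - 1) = (3*m^2 + 5*m + 2)/(3*m - 1)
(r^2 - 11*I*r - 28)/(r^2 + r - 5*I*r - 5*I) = (r^2 - 11*I*r - 28)/(r^2 + r - 5*I*r - 5*I)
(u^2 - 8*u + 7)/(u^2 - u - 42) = (u - 1)/(u + 6)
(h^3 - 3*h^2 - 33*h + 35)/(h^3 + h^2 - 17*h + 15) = (h - 7)/(h - 3)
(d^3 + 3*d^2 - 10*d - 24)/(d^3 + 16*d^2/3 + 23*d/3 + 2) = 3*(d^2 + d - 12)/(3*d^2 + 10*d + 3)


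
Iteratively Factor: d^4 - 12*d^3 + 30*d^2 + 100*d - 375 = (d - 5)*(d^3 - 7*d^2 - 5*d + 75) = (d - 5)*(d + 3)*(d^2 - 10*d + 25) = (d - 5)^2*(d + 3)*(d - 5)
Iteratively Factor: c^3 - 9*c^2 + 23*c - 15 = (c - 1)*(c^2 - 8*c + 15) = (c - 5)*(c - 1)*(c - 3)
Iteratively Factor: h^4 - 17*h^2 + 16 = (h - 1)*(h^3 + h^2 - 16*h - 16) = (h - 1)*(h + 1)*(h^2 - 16) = (h - 1)*(h + 1)*(h + 4)*(h - 4)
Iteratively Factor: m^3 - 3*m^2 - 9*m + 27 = (m + 3)*(m^2 - 6*m + 9) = (m - 3)*(m + 3)*(m - 3)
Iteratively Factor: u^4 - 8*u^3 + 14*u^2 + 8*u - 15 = (u - 5)*(u^3 - 3*u^2 - u + 3) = (u - 5)*(u - 3)*(u^2 - 1) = (u - 5)*(u - 3)*(u - 1)*(u + 1)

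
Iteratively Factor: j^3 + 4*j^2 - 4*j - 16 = (j - 2)*(j^2 + 6*j + 8) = (j - 2)*(j + 2)*(j + 4)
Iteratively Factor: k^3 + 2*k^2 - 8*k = (k)*(k^2 + 2*k - 8) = k*(k + 4)*(k - 2)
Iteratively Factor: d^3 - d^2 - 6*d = (d)*(d^2 - d - 6) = d*(d - 3)*(d + 2)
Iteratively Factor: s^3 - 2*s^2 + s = (s - 1)*(s^2 - s) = (s - 1)^2*(s)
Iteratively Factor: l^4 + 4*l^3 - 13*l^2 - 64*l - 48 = (l + 4)*(l^3 - 13*l - 12) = (l + 1)*(l + 4)*(l^2 - l - 12) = (l + 1)*(l + 3)*(l + 4)*(l - 4)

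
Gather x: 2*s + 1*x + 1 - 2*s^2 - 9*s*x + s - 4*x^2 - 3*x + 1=-2*s^2 + 3*s - 4*x^2 + x*(-9*s - 2) + 2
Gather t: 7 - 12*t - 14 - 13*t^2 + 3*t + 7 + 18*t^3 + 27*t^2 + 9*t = 18*t^3 + 14*t^2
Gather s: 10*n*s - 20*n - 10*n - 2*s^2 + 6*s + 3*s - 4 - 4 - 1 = -30*n - 2*s^2 + s*(10*n + 9) - 9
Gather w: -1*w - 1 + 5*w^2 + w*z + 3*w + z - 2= 5*w^2 + w*(z + 2) + z - 3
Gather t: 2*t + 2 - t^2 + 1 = -t^2 + 2*t + 3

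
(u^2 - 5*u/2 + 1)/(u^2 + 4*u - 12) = (u - 1/2)/(u + 6)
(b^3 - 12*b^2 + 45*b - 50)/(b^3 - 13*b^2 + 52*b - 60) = (b - 5)/(b - 6)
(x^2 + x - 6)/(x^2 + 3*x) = (x - 2)/x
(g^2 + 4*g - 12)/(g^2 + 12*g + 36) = (g - 2)/(g + 6)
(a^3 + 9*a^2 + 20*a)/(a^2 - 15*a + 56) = a*(a^2 + 9*a + 20)/(a^2 - 15*a + 56)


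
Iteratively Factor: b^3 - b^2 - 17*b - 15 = (b + 3)*(b^2 - 4*b - 5) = (b - 5)*(b + 3)*(b + 1)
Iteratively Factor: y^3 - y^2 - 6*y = (y)*(y^2 - y - 6) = y*(y - 3)*(y + 2)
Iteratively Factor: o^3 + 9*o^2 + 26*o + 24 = (o + 4)*(o^2 + 5*o + 6) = (o + 3)*(o + 4)*(o + 2)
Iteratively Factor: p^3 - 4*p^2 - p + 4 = (p - 1)*(p^2 - 3*p - 4) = (p - 1)*(p + 1)*(p - 4)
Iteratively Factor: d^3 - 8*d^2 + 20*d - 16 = (d - 2)*(d^2 - 6*d + 8) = (d - 4)*(d - 2)*(d - 2)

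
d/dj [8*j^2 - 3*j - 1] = 16*j - 3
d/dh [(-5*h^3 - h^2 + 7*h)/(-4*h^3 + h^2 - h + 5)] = (-9*h^4 + 66*h^3 - 81*h^2 - 10*h + 35)/(16*h^6 - 8*h^5 + 9*h^4 - 42*h^3 + 11*h^2 - 10*h + 25)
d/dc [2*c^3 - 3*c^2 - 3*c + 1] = 6*c^2 - 6*c - 3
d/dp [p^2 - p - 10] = 2*p - 1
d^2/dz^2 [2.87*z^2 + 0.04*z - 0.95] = 5.74000000000000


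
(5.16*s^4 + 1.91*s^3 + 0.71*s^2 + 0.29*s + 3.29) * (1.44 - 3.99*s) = -20.5884*s^5 - 0.1905*s^4 - 0.0825*s^3 - 0.1347*s^2 - 12.7095*s + 4.7376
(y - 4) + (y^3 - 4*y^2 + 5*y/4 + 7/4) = y^3 - 4*y^2 + 9*y/4 - 9/4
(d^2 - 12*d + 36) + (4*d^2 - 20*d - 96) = 5*d^2 - 32*d - 60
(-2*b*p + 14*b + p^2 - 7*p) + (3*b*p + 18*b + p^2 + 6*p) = b*p + 32*b + 2*p^2 - p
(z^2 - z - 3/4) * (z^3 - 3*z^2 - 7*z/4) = z^5 - 4*z^4 + z^3/2 + 4*z^2 + 21*z/16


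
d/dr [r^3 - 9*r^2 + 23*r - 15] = 3*r^2 - 18*r + 23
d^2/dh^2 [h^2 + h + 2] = 2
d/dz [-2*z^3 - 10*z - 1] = -6*z^2 - 10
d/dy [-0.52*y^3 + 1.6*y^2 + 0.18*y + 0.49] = -1.56*y^2 + 3.2*y + 0.18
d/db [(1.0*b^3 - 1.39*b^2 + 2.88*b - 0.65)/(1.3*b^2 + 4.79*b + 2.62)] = (1.3*b^4 + 9.58*b^3 - 2.5421*b^2 - 5.5936*b + 10.6591)/(1.69*b^4 + 12.454*b^3 + 29.7561*b^2 + 25.0996*b + 6.8644)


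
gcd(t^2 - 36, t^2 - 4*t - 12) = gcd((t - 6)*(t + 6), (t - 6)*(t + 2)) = t - 6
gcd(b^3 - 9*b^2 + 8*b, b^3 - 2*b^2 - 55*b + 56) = b^2 - 9*b + 8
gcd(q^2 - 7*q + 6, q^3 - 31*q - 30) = q - 6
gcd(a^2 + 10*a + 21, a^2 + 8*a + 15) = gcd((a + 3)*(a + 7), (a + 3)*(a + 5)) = a + 3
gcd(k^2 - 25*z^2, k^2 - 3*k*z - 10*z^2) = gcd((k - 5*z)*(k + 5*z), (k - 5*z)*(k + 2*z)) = -k + 5*z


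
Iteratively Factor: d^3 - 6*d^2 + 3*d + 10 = (d - 2)*(d^2 - 4*d - 5) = (d - 5)*(d - 2)*(d + 1)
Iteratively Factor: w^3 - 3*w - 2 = (w + 1)*(w^2 - w - 2) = (w - 2)*(w + 1)*(w + 1)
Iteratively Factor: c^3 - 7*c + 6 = (c - 1)*(c^2 + c - 6) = (c - 2)*(c - 1)*(c + 3)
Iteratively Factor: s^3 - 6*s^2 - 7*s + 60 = (s + 3)*(s^2 - 9*s + 20) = (s - 4)*(s + 3)*(s - 5)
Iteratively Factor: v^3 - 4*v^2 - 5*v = (v - 5)*(v^2 + v) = v*(v - 5)*(v + 1)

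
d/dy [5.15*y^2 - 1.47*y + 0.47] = 10.3*y - 1.47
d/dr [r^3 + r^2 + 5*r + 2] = 3*r^2 + 2*r + 5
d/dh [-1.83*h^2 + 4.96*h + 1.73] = 4.96 - 3.66*h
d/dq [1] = 0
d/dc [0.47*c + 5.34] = 0.470000000000000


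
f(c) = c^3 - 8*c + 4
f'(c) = 3*c^2 - 8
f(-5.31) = -103.24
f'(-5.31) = 76.59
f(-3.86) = -22.63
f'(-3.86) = 36.70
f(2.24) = -2.68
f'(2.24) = 7.05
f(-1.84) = 12.49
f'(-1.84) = 2.16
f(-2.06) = 11.74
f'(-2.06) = 4.73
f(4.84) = 78.66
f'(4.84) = 62.28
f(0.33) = 1.40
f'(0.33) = -7.67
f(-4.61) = -57.09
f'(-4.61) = 55.76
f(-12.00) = -1628.00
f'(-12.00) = 424.00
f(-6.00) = -164.00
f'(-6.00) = 100.00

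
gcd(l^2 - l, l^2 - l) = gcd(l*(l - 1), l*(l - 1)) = l^2 - l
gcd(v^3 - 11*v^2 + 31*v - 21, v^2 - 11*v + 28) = v - 7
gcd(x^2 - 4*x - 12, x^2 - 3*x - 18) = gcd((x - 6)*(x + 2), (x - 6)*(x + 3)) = x - 6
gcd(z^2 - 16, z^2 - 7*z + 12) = z - 4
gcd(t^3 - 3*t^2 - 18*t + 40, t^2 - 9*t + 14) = t - 2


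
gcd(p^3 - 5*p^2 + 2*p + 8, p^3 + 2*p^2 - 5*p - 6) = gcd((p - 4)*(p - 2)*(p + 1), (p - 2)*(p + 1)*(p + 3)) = p^2 - p - 2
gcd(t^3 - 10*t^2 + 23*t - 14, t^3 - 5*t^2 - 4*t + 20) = t - 2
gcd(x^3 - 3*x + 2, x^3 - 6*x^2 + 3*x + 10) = 1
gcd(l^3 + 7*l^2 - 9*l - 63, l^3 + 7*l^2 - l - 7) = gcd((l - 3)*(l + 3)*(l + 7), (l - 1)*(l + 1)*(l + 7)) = l + 7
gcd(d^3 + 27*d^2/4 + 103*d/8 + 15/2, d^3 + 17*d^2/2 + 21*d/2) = d + 3/2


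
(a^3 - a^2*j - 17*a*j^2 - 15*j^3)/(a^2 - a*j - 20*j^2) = (a^2 + 4*a*j + 3*j^2)/(a + 4*j)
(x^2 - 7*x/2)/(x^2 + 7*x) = (x - 7/2)/(x + 7)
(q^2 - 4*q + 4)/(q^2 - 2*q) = (q - 2)/q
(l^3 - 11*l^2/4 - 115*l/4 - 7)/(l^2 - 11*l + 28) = (l^2 + 17*l/4 + 1)/(l - 4)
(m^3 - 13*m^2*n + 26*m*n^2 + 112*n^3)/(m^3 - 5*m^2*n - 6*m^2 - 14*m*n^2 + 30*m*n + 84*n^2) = (m - 8*n)/(m - 6)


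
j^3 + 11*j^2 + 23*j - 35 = (j - 1)*(j + 5)*(j + 7)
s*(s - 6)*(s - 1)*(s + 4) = s^4 - 3*s^3 - 22*s^2 + 24*s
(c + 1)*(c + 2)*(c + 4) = c^3 + 7*c^2 + 14*c + 8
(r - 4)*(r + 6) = r^2 + 2*r - 24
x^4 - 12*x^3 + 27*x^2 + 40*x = x*(x - 8)*(x - 5)*(x + 1)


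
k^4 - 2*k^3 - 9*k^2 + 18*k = k*(k - 3)*(k - 2)*(k + 3)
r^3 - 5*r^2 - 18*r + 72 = (r - 6)*(r - 3)*(r + 4)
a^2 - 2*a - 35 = (a - 7)*(a + 5)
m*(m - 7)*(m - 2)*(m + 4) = m^4 - 5*m^3 - 22*m^2 + 56*m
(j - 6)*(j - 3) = j^2 - 9*j + 18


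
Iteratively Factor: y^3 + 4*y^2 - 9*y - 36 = (y - 3)*(y^2 + 7*y + 12) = (y - 3)*(y + 3)*(y + 4)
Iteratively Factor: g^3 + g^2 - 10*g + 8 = (g - 2)*(g^2 + 3*g - 4) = (g - 2)*(g - 1)*(g + 4)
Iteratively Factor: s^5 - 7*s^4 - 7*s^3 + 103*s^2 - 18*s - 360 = (s - 4)*(s^4 - 3*s^3 - 19*s^2 + 27*s + 90) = (s - 4)*(s - 3)*(s^3 - 19*s - 30) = (s - 4)*(s - 3)*(s + 3)*(s^2 - 3*s - 10) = (s - 5)*(s - 4)*(s - 3)*(s + 3)*(s + 2)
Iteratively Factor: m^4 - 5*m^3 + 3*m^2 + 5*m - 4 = (m - 1)*(m^3 - 4*m^2 - m + 4) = (m - 1)^2*(m^2 - 3*m - 4) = (m - 1)^2*(m + 1)*(m - 4)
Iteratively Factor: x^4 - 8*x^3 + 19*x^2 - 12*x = (x - 4)*(x^3 - 4*x^2 + 3*x) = x*(x - 4)*(x^2 - 4*x + 3) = x*(x - 4)*(x - 3)*(x - 1)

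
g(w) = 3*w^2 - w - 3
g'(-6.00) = -37.00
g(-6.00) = 111.00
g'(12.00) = 71.00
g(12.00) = 417.00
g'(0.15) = -0.10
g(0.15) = -3.08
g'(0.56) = 2.36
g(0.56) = -2.62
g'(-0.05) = -1.30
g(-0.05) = -2.94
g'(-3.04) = -19.24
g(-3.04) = 27.76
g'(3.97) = 22.82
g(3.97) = 40.31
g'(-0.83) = -5.98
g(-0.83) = -0.10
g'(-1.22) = -8.32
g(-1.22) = 2.69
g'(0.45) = 1.70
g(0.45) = -2.84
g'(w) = 6*w - 1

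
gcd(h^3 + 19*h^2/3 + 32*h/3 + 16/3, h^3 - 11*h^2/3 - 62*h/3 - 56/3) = h + 4/3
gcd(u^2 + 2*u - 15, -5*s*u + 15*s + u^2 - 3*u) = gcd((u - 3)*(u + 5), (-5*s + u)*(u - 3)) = u - 3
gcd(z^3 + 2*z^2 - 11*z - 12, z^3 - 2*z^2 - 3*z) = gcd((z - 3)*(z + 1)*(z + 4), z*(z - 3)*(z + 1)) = z^2 - 2*z - 3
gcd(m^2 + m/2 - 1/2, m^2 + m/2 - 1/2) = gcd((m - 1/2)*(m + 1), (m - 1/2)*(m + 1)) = m^2 + m/2 - 1/2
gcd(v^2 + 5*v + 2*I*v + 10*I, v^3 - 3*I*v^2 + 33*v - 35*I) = 1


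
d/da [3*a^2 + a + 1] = 6*a + 1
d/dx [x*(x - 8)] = 2*x - 8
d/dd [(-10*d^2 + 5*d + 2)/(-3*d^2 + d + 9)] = (5*d^2 - 168*d + 43)/(9*d^4 - 6*d^3 - 53*d^2 + 18*d + 81)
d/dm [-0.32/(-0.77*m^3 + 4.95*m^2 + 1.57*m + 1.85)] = (-0.7392*m^2 + 3.168*m + 0.5024)/(-0.77*m^3 + 4.95*m^2 + 1.57*m + 1.85)^2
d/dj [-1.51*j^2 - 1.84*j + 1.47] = -3.02*j - 1.84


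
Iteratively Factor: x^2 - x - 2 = (x + 1)*(x - 2)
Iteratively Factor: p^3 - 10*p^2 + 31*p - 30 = (p - 3)*(p^2 - 7*p + 10) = (p - 3)*(p - 2)*(p - 5)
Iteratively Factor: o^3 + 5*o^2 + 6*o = (o + 2)*(o^2 + 3*o) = (o + 2)*(o + 3)*(o)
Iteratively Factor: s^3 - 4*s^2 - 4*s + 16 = (s + 2)*(s^2 - 6*s + 8) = (s - 4)*(s + 2)*(s - 2)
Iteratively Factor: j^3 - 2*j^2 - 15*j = (j)*(j^2 - 2*j - 15) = j*(j - 5)*(j + 3)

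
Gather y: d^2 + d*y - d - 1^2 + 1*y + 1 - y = d^2 + d*y - d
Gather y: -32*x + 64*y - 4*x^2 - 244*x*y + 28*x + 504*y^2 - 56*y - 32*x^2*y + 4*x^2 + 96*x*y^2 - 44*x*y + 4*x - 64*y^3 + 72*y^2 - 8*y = -64*y^3 + y^2*(96*x + 576) + y*(-32*x^2 - 288*x)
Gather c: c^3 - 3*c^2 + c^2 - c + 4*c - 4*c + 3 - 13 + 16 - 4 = c^3 - 2*c^2 - c + 2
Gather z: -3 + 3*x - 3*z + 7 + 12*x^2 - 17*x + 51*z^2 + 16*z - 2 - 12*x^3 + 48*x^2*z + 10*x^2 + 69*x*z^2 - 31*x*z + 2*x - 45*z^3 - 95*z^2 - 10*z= -12*x^3 + 22*x^2 - 12*x - 45*z^3 + z^2*(69*x - 44) + z*(48*x^2 - 31*x + 3) + 2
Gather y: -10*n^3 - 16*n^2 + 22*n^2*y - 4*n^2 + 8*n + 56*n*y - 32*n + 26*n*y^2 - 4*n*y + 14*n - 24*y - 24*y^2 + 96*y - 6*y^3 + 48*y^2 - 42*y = -10*n^3 - 20*n^2 - 10*n - 6*y^3 + y^2*(26*n + 24) + y*(22*n^2 + 52*n + 30)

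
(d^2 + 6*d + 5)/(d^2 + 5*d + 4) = (d + 5)/(d + 4)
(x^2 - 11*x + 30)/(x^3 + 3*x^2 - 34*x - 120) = (x - 5)/(x^2 + 9*x + 20)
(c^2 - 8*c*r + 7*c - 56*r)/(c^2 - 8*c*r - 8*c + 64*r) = (c + 7)/(c - 8)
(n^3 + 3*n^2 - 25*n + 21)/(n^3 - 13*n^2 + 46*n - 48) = (n^2 + 6*n - 7)/(n^2 - 10*n + 16)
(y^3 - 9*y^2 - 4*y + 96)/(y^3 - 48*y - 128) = (y^2 - y - 12)/(y^2 + 8*y + 16)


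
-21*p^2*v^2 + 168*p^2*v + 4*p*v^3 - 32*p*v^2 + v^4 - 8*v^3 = v*(-3*p + v)*(7*p + v)*(v - 8)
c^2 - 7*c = c*(c - 7)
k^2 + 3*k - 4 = (k - 1)*(k + 4)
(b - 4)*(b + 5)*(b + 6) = b^3 + 7*b^2 - 14*b - 120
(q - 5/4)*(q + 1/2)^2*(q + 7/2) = q^4 + 13*q^3/4 - 15*q^2/8 - 61*q/16 - 35/32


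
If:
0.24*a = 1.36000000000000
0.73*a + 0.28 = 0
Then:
No Solution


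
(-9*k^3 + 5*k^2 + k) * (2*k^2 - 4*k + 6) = -18*k^5 + 46*k^4 - 72*k^3 + 26*k^2 + 6*k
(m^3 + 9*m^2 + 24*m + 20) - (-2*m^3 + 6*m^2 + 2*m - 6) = 3*m^3 + 3*m^2 + 22*m + 26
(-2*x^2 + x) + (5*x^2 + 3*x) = 3*x^2 + 4*x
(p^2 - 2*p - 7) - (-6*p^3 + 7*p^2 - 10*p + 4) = 6*p^3 - 6*p^2 + 8*p - 11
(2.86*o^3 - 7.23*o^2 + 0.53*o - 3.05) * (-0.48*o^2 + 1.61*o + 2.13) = -1.3728*o^5 + 8.075*o^4 - 5.8029*o^3 - 13.0826*o^2 - 3.7816*o - 6.4965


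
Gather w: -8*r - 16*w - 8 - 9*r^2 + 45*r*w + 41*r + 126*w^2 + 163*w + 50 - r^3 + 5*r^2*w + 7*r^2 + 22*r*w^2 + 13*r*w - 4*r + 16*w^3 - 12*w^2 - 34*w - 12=-r^3 - 2*r^2 + 29*r + 16*w^3 + w^2*(22*r + 114) + w*(5*r^2 + 58*r + 113) + 30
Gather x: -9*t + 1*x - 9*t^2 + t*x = -9*t^2 - 9*t + x*(t + 1)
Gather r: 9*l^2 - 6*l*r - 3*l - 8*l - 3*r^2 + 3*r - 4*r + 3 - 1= 9*l^2 - 11*l - 3*r^2 + r*(-6*l - 1) + 2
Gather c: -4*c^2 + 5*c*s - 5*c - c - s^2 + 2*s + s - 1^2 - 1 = -4*c^2 + c*(5*s - 6) - s^2 + 3*s - 2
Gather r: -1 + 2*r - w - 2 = 2*r - w - 3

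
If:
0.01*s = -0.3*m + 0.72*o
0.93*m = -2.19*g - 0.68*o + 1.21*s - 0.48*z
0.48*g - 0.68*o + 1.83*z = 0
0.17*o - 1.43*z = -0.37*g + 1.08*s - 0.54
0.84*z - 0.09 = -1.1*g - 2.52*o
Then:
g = 4.27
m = -3.24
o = -1.30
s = 3.88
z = -1.60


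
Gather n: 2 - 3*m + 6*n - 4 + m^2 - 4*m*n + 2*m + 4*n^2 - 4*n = m^2 - m + 4*n^2 + n*(2 - 4*m) - 2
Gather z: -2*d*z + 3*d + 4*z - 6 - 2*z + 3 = 3*d + z*(2 - 2*d) - 3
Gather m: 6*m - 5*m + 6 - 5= m + 1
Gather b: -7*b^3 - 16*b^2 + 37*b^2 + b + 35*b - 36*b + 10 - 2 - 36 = -7*b^3 + 21*b^2 - 28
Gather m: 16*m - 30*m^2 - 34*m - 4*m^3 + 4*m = -4*m^3 - 30*m^2 - 14*m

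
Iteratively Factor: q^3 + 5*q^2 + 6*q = (q + 2)*(q^2 + 3*q) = q*(q + 2)*(q + 3)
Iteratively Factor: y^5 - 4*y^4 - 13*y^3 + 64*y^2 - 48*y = (y)*(y^4 - 4*y^3 - 13*y^2 + 64*y - 48) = y*(y + 4)*(y^3 - 8*y^2 + 19*y - 12) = y*(y - 3)*(y + 4)*(y^2 - 5*y + 4) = y*(y - 4)*(y - 3)*(y + 4)*(y - 1)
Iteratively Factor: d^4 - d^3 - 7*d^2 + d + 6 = (d - 1)*(d^3 - 7*d - 6) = (d - 1)*(d + 2)*(d^2 - 2*d - 3) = (d - 3)*(d - 1)*(d + 2)*(d + 1)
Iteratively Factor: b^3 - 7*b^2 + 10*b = (b)*(b^2 - 7*b + 10) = b*(b - 5)*(b - 2)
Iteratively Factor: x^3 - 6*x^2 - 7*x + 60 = (x - 5)*(x^2 - x - 12) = (x - 5)*(x + 3)*(x - 4)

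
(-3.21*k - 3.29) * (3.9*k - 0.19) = -12.519*k^2 - 12.2211*k + 0.6251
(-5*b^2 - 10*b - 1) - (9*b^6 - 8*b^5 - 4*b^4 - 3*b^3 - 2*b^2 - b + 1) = -9*b^6 + 8*b^5 + 4*b^4 + 3*b^3 - 3*b^2 - 9*b - 2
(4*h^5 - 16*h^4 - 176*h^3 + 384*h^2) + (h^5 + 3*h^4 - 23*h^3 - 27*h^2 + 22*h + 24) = 5*h^5 - 13*h^4 - 199*h^3 + 357*h^2 + 22*h + 24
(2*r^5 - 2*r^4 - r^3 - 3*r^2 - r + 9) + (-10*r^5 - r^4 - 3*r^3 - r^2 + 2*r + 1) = -8*r^5 - 3*r^4 - 4*r^3 - 4*r^2 + r + 10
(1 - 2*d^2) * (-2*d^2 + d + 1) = 4*d^4 - 2*d^3 - 4*d^2 + d + 1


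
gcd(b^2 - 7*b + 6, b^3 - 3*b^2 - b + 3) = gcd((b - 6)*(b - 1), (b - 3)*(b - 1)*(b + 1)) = b - 1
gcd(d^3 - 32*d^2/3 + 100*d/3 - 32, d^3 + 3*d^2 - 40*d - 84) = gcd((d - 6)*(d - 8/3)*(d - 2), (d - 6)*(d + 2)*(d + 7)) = d - 6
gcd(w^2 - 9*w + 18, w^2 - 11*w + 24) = w - 3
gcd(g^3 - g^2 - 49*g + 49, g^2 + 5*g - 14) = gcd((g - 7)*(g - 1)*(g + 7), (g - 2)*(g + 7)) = g + 7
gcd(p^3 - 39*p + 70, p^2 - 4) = p - 2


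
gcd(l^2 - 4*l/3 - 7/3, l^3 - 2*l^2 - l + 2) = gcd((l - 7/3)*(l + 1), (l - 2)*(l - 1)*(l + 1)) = l + 1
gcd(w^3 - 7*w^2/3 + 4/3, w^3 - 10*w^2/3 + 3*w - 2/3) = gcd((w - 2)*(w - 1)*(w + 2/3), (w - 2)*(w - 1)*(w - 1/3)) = w^2 - 3*w + 2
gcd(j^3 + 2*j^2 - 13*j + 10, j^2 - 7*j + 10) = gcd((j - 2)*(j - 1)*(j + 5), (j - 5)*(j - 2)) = j - 2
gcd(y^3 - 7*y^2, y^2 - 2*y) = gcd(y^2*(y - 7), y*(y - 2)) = y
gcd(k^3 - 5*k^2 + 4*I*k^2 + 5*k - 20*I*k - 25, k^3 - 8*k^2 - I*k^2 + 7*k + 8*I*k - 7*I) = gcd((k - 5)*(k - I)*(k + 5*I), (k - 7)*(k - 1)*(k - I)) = k - I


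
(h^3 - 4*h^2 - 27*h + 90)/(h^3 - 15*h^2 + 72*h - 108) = (h + 5)/(h - 6)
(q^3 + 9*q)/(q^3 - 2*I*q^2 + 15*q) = (q - 3*I)/(q - 5*I)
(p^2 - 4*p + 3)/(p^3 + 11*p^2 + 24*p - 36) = (p - 3)/(p^2 + 12*p + 36)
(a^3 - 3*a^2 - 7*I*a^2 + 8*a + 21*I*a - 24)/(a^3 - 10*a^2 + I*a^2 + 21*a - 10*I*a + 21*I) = (a - 8*I)/(a - 7)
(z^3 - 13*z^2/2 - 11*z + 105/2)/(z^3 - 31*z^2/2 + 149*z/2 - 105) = (z + 3)/(z - 6)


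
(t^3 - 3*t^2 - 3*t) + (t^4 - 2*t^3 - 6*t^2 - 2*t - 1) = t^4 - t^3 - 9*t^2 - 5*t - 1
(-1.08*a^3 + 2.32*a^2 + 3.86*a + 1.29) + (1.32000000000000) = -1.08*a^3 + 2.32*a^2 + 3.86*a + 2.61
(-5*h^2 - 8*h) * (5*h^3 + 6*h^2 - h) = -25*h^5 - 70*h^4 - 43*h^3 + 8*h^2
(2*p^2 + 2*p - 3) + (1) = 2*p^2 + 2*p - 2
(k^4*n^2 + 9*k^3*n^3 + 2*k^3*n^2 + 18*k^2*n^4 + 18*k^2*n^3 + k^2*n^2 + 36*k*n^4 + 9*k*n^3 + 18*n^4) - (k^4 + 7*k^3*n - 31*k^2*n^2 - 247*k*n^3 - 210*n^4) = k^4*n^2 - k^4 + 9*k^3*n^3 + 2*k^3*n^2 - 7*k^3*n + 18*k^2*n^4 + 18*k^2*n^3 + 32*k^2*n^2 + 36*k*n^4 + 256*k*n^3 + 228*n^4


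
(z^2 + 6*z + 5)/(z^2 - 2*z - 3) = (z + 5)/(z - 3)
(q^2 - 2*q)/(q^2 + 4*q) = (q - 2)/(q + 4)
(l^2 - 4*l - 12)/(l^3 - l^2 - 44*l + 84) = (l + 2)/(l^2 + 5*l - 14)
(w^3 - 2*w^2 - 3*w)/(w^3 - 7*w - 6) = w/(w + 2)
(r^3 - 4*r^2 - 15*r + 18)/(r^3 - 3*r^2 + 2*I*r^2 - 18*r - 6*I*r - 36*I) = (r - 1)/(r + 2*I)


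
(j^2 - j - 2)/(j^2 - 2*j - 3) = (j - 2)/(j - 3)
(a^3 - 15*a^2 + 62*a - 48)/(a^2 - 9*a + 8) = a - 6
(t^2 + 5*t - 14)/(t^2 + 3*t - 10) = (t + 7)/(t + 5)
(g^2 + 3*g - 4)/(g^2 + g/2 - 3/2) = 2*(g + 4)/(2*g + 3)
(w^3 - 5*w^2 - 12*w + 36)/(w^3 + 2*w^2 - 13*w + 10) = (w^2 - 3*w - 18)/(w^2 + 4*w - 5)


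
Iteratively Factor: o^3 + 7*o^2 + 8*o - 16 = (o + 4)*(o^2 + 3*o - 4) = (o + 4)^2*(o - 1)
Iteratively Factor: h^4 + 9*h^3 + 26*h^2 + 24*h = (h + 3)*(h^3 + 6*h^2 + 8*h) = h*(h + 3)*(h^2 + 6*h + 8) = h*(h + 3)*(h + 4)*(h + 2)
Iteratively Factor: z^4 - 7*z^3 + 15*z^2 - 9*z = (z - 1)*(z^3 - 6*z^2 + 9*z) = (z - 3)*(z - 1)*(z^2 - 3*z) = z*(z - 3)*(z - 1)*(z - 3)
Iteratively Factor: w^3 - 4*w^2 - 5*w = (w - 5)*(w^2 + w) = w*(w - 5)*(w + 1)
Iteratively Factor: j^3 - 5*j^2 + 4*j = (j - 4)*(j^2 - j) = j*(j - 4)*(j - 1)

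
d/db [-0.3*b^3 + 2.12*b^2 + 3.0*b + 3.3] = -0.9*b^2 + 4.24*b + 3.0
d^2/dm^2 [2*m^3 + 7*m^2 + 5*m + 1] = 12*m + 14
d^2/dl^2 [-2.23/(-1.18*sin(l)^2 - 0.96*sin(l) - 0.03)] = (-12.420208*sin(l)^4 - 7.578432*sin(l)^3 + 16.890912*sin(l)^2 + 15.221088*sin(l) + 3.952452)/(1.18*sin(l)^2 + 0.96*sin(l) + 0.03)^3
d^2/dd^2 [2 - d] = 0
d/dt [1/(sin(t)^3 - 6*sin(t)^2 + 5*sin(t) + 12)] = (-3*sin(t)^2 + 12*sin(t) - 5)*cos(t)/(sin(t)^3 - 6*sin(t)^2 + 5*sin(t) + 12)^2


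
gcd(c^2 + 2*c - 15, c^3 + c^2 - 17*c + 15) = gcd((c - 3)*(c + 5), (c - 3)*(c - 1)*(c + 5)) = c^2 + 2*c - 15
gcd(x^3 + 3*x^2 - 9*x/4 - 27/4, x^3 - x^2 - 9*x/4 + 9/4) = x^2 - 9/4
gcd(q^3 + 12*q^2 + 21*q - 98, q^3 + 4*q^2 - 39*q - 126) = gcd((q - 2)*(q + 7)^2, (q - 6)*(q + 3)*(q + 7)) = q + 7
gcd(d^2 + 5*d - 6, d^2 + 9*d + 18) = d + 6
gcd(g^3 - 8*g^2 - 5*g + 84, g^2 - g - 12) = g^2 - g - 12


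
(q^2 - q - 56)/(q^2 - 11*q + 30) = (q^2 - q - 56)/(q^2 - 11*q + 30)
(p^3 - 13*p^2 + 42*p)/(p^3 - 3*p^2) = (p^2 - 13*p + 42)/(p*(p - 3))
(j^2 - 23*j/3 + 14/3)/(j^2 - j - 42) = (j - 2/3)/(j + 6)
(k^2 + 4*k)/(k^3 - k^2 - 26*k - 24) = k/(k^2 - 5*k - 6)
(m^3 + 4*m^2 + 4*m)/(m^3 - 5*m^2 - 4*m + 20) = m*(m + 2)/(m^2 - 7*m + 10)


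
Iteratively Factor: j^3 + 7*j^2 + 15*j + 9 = (j + 3)*(j^2 + 4*j + 3) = (j + 1)*(j + 3)*(j + 3)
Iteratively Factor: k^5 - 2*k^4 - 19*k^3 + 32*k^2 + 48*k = (k - 4)*(k^4 + 2*k^3 - 11*k^2 - 12*k) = (k - 4)*(k + 1)*(k^3 + k^2 - 12*k) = k*(k - 4)*(k + 1)*(k^2 + k - 12) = k*(k - 4)*(k + 1)*(k + 4)*(k - 3)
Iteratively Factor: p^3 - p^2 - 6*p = (p - 3)*(p^2 + 2*p) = (p - 3)*(p + 2)*(p)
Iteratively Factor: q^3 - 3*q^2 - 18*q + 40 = (q - 5)*(q^2 + 2*q - 8) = (q - 5)*(q + 4)*(q - 2)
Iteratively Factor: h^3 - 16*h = (h - 4)*(h^2 + 4*h) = h*(h - 4)*(h + 4)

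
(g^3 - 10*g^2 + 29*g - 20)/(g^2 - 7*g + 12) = (g^2 - 6*g + 5)/(g - 3)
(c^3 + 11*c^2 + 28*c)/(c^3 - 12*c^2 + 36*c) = (c^2 + 11*c + 28)/(c^2 - 12*c + 36)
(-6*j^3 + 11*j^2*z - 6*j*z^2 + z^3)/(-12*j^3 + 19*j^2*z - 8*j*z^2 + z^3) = (-2*j + z)/(-4*j + z)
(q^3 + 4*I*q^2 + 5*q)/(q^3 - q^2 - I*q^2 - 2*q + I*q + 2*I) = q*(q + 5*I)/(q^2 - q - 2)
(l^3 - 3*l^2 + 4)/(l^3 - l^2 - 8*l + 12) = (l + 1)/(l + 3)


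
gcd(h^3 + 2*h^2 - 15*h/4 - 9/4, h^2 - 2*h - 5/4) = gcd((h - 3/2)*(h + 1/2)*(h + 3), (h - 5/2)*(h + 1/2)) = h + 1/2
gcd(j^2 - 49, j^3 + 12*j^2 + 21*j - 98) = j + 7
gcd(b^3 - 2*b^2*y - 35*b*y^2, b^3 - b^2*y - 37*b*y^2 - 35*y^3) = -b^2 + 2*b*y + 35*y^2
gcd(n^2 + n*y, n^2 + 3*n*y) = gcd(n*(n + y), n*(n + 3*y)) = n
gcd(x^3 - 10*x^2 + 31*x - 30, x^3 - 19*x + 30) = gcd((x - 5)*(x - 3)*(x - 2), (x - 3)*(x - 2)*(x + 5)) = x^2 - 5*x + 6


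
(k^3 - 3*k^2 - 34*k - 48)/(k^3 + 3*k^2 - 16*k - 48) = (k^2 - 6*k - 16)/(k^2 - 16)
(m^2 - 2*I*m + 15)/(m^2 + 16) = (m^2 - 2*I*m + 15)/(m^2 + 16)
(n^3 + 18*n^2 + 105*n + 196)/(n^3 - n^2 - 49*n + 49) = (n^2 + 11*n + 28)/(n^2 - 8*n + 7)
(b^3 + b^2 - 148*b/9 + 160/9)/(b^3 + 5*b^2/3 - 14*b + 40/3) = (b - 8/3)/(b - 2)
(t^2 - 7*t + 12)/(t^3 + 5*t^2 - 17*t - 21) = (t - 4)/(t^2 + 8*t + 7)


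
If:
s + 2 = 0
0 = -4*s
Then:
No Solution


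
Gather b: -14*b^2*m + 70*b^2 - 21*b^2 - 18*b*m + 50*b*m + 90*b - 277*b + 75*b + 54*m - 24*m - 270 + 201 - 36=b^2*(49 - 14*m) + b*(32*m - 112) + 30*m - 105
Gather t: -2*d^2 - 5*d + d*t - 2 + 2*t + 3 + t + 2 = -2*d^2 - 5*d + t*(d + 3) + 3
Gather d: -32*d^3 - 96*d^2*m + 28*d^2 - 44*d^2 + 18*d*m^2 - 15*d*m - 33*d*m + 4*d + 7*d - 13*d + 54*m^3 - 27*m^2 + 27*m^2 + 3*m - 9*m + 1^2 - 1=-32*d^3 + d^2*(-96*m - 16) + d*(18*m^2 - 48*m - 2) + 54*m^3 - 6*m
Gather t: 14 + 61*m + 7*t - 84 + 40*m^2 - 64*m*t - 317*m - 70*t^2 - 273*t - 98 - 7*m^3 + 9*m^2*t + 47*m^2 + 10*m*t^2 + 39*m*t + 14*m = -7*m^3 + 87*m^2 - 242*m + t^2*(10*m - 70) + t*(9*m^2 - 25*m - 266) - 168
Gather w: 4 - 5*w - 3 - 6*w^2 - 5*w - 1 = -6*w^2 - 10*w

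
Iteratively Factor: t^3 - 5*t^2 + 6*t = (t - 3)*(t^2 - 2*t) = (t - 3)*(t - 2)*(t)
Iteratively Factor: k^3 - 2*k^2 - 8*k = (k - 4)*(k^2 + 2*k) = (k - 4)*(k + 2)*(k)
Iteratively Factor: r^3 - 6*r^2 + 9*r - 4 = (r - 1)*(r^2 - 5*r + 4) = (r - 4)*(r - 1)*(r - 1)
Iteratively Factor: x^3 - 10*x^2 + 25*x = (x - 5)*(x^2 - 5*x) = (x - 5)^2*(x)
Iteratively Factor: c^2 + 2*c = (c)*(c + 2)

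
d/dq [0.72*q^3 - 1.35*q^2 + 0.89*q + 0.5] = 2.16*q^2 - 2.7*q + 0.89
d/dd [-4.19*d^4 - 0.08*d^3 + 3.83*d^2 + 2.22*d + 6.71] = -16.76*d^3 - 0.24*d^2 + 7.66*d + 2.22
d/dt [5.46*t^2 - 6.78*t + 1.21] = 10.92*t - 6.78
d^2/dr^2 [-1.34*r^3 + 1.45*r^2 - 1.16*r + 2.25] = 2.9 - 8.04*r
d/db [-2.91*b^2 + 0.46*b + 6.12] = 0.46 - 5.82*b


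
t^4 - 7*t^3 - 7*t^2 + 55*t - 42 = (t - 7)*(t - 2)*(t - 1)*(t + 3)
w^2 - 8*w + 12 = (w - 6)*(w - 2)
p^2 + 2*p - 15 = (p - 3)*(p + 5)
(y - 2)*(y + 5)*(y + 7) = y^3 + 10*y^2 + 11*y - 70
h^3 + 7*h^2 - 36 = (h - 2)*(h + 3)*(h + 6)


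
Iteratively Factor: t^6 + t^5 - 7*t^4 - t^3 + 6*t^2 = (t)*(t^5 + t^4 - 7*t^3 - t^2 + 6*t) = t*(t + 1)*(t^4 - 7*t^2 + 6*t) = t*(t + 1)*(t + 3)*(t^3 - 3*t^2 + 2*t) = t^2*(t + 1)*(t + 3)*(t^2 - 3*t + 2) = t^2*(t - 1)*(t + 1)*(t + 3)*(t - 2)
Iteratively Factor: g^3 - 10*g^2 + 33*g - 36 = (g - 3)*(g^2 - 7*g + 12) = (g - 3)^2*(g - 4)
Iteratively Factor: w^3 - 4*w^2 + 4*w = (w)*(w^2 - 4*w + 4) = w*(w - 2)*(w - 2)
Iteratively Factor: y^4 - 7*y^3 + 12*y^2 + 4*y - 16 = (y - 4)*(y^3 - 3*y^2 + 4) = (y - 4)*(y + 1)*(y^2 - 4*y + 4) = (y - 4)*(y - 2)*(y + 1)*(y - 2)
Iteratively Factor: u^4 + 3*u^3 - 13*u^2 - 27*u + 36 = (u - 3)*(u^3 + 6*u^2 + 5*u - 12) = (u - 3)*(u - 1)*(u^2 + 7*u + 12) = (u - 3)*(u - 1)*(u + 4)*(u + 3)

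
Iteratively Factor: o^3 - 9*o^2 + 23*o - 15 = (o - 3)*(o^2 - 6*o + 5) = (o - 3)*(o - 1)*(o - 5)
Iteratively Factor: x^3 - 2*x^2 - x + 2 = (x + 1)*(x^2 - 3*x + 2) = (x - 1)*(x + 1)*(x - 2)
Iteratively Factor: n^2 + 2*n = (n + 2)*(n)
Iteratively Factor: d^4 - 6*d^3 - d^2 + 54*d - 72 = (d - 3)*(d^3 - 3*d^2 - 10*d + 24) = (d - 3)*(d + 3)*(d^2 - 6*d + 8) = (d - 3)*(d - 2)*(d + 3)*(d - 4)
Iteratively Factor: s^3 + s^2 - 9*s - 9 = (s + 3)*(s^2 - 2*s - 3) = (s - 3)*(s + 3)*(s + 1)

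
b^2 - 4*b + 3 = (b - 3)*(b - 1)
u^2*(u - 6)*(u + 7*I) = u^4 - 6*u^3 + 7*I*u^3 - 42*I*u^2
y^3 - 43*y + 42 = (y - 6)*(y - 1)*(y + 7)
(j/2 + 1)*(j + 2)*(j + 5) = j^3/2 + 9*j^2/2 + 12*j + 10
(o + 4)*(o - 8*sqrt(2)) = o^2 - 8*sqrt(2)*o + 4*o - 32*sqrt(2)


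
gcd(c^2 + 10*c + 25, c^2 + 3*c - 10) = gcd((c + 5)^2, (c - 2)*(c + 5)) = c + 5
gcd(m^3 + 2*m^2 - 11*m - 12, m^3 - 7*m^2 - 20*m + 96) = m^2 + m - 12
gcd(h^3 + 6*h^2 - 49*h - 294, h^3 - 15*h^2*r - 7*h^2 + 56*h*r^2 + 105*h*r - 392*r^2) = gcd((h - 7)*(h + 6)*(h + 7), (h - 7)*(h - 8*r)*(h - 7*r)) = h - 7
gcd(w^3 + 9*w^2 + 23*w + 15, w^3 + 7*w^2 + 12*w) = w + 3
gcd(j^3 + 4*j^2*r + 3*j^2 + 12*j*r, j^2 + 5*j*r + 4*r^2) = j + 4*r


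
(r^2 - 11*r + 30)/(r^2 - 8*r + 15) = (r - 6)/(r - 3)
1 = 1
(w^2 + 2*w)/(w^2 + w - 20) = w*(w + 2)/(w^2 + w - 20)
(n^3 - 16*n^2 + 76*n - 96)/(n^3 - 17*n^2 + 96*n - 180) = (n^2 - 10*n + 16)/(n^2 - 11*n + 30)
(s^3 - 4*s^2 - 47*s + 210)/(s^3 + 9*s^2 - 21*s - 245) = (s - 6)/(s + 7)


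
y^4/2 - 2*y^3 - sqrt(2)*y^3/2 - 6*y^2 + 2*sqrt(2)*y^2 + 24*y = y*(y/2 + sqrt(2))*(y - 4)*(y - 3*sqrt(2))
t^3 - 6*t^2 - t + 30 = (t - 5)*(t - 3)*(t + 2)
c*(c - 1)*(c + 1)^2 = c^4 + c^3 - c^2 - c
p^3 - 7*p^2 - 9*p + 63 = (p - 7)*(p - 3)*(p + 3)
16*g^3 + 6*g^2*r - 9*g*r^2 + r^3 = (-8*g + r)*(-2*g + r)*(g + r)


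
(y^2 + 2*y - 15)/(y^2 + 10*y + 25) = (y - 3)/(y + 5)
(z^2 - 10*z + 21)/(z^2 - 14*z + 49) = (z - 3)/(z - 7)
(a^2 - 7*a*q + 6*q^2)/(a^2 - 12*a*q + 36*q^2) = (-a + q)/(-a + 6*q)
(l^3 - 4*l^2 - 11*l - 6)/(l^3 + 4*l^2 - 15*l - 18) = (l^2 - 5*l - 6)/(l^2 + 3*l - 18)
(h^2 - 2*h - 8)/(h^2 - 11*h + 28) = (h + 2)/(h - 7)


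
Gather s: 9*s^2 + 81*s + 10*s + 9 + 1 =9*s^2 + 91*s + 10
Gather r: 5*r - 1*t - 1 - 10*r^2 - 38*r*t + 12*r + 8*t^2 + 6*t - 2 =-10*r^2 + r*(17 - 38*t) + 8*t^2 + 5*t - 3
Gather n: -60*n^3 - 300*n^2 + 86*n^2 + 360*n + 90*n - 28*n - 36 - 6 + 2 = -60*n^3 - 214*n^2 + 422*n - 40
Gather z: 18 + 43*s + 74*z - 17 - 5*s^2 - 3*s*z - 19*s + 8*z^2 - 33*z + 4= -5*s^2 + 24*s + 8*z^2 + z*(41 - 3*s) + 5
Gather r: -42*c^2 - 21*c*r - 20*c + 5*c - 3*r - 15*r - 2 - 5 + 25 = -42*c^2 - 15*c + r*(-21*c - 18) + 18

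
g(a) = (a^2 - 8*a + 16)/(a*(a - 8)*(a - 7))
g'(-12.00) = 0.00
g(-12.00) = -0.06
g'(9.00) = -1.68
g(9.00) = 1.39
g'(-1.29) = -0.18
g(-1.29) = -0.28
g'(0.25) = -4.58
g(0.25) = 1.08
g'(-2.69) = -0.04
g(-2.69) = -0.16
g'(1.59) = -0.12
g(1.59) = 0.11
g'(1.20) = -0.20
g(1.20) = 0.17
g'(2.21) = -0.06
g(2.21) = 0.05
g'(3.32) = -0.02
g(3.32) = 0.01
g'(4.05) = 0.00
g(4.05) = 0.00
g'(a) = (2*a - 8)/(a*(a - 8)*(a - 7)) - (a^2 - 8*a + 16)/(a*(a - 8)*(a - 7)^2) - (a^2 - 8*a + 16)/(a*(a - 8)^2*(a - 7)) - (a^2 - 8*a + 16)/(a^2*(a - 8)*(a - 7)) = (-a^4 + 16*a^3 - 112*a^2 + 480*a - 896)/(a^2*(a^4 - 30*a^3 + 337*a^2 - 1680*a + 3136))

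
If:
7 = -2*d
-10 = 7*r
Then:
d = -7/2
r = -10/7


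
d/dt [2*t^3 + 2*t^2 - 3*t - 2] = 6*t^2 + 4*t - 3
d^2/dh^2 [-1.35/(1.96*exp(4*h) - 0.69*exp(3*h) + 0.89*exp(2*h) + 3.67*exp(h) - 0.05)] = (-1.35*(7.84*exp(3*h) - 2.07*exp(2*h) + 1.78*exp(h) + 3.67)*(15.68*exp(3*h) - 4.14*exp(2*h) + 3.56*exp(h) + 7.34)*exp(h) + (42.336*exp(3*h) - 8.3835*exp(2*h) + 4.806*exp(h) + 4.9545)*(1.96*exp(4*h) - 0.69*exp(3*h) + 0.89*exp(2*h) + 3.67*exp(h) - 0.05))*exp(h)/(1.96*exp(4*h) - 0.69*exp(3*h) + 0.89*exp(2*h) + 3.67*exp(h) - 0.05)^3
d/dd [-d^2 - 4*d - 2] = -2*d - 4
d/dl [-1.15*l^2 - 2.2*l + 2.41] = -2.3*l - 2.2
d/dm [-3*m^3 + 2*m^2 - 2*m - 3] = -9*m^2 + 4*m - 2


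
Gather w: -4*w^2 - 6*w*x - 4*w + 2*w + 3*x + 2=-4*w^2 + w*(-6*x - 2) + 3*x + 2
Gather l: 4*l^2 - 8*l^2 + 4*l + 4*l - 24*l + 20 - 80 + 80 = -4*l^2 - 16*l + 20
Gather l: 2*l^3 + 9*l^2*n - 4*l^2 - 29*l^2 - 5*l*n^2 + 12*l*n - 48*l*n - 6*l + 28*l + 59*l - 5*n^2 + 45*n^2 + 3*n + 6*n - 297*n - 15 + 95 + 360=2*l^3 + l^2*(9*n - 33) + l*(-5*n^2 - 36*n + 81) + 40*n^2 - 288*n + 440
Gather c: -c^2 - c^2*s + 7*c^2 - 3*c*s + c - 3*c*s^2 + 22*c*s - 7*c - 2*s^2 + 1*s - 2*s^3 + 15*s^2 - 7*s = c^2*(6 - s) + c*(-3*s^2 + 19*s - 6) - 2*s^3 + 13*s^2 - 6*s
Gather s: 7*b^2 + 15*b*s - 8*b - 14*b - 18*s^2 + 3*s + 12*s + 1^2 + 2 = 7*b^2 - 22*b - 18*s^2 + s*(15*b + 15) + 3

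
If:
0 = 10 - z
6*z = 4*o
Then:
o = 15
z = 10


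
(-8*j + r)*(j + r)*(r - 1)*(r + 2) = -8*j^2*r^2 - 8*j^2*r + 16*j^2 - 7*j*r^3 - 7*j*r^2 + 14*j*r + r^4 + r^3 - 2*r^2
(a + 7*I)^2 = a^2 + 14*I*a - 49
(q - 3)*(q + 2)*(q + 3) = q^3 + 2*q^2 - 9*q - 18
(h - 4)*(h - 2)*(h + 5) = h^3 - h^2 - 22*h + 40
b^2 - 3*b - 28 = (b - 7)*(b + 4)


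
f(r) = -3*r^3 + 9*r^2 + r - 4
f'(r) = -9*r^2 + 18*r + 1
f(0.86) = 1.61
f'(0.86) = 9.82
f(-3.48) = 227.95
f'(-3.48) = -170.63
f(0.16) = -3.62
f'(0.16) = 3.65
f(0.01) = -3.99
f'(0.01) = 1.18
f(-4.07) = 343.27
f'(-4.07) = -221.34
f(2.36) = 9.05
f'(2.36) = -6.65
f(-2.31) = 78.69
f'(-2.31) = -88.60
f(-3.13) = 173.03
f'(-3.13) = -143.51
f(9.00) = -1453.00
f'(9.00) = -566.00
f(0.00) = -4.00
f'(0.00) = 1.00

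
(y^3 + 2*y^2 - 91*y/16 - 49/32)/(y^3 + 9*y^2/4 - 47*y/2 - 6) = (8*y^2 + 14*y - 49)/(8*(y^2 + 2*y - 24))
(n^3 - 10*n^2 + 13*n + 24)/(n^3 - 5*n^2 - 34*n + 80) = (n^2 - 2*n - 3)/(n^2 + 3*n - 10)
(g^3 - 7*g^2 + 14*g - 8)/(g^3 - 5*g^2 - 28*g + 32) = (g^2 - 6*g + 8)/(g^2 - 4*g - 32)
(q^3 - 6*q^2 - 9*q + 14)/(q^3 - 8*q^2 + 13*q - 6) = (q^2 - 5*q - 14)/(q^2 - 7*q + 6)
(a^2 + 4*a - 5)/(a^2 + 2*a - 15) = (a - 1)/(a - 3)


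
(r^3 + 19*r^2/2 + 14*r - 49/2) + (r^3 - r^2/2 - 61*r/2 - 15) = 2*r^3 + 9*r^2 - 33*r/2 - 79/2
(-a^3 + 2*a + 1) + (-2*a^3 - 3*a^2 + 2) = -3*a^3 - 3*a^2 + 2*a + 3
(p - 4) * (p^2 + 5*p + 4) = p^3 + p^2 - 16*p - 16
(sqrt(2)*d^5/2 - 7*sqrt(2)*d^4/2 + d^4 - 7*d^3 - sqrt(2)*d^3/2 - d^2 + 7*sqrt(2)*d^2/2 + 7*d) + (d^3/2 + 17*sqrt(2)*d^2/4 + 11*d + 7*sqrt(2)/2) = sqrt(2)*d^5/2 - 7*sqrt(2)*d^4/2 + d^4 - 13*d^3/2 - sqrt(2)*d^3/2 - d^2 + 31*sqrt(2)*d^2/4 + 18*d + 7*sqrt(2)/2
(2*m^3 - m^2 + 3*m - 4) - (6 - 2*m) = 2*m^3 - m^2 + 5*m - 10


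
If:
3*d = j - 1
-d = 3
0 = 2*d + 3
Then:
No Solution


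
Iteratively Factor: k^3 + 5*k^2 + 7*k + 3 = (k + 1)*(k^2 + 4*k + 3) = (k + 1)^2*(k + 3)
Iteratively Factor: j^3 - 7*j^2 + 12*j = (j - 3)*(j^2 - 4*j) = (j - 4)*(j - 3)*(j)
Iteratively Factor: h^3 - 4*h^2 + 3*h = (h)*(h^2 - 4*h + 3) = h*(h - 3)*(h - 1)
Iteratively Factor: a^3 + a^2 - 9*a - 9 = (a + 3)*(a^2 - 2*a - 3) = (a - 3)*(a + 3)*(a + 1)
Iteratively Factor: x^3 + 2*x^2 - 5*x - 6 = (x + 3)*(x^2 - x - 2) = (x - 2)*(x + 3)*(x + 1)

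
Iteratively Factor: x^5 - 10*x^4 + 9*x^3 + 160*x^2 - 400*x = (x - 5)*(x^4 - 5*x^3 - 16*x^2 + 80*x) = (x - 5)^2*(x^3 - 16*x) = (x - 5)^2*(x + 4)*(x^2 - 4*x) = (x - 5)^2*(x - 4)*(x + 4)*(x)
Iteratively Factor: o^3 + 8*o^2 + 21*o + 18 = (o + 3)*(o^2 + 5*o + 6) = (o + 3)^2*(o + 2)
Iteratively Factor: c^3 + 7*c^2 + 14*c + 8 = (c + 1)*(c^2 + 6*c + 8) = (c + 1)*(c + 2)*(c + 4)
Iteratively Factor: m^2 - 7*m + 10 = (m - 5)*(m - 2)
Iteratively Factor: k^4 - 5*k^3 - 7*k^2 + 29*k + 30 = (k - 5)*(k^3 - 7*k - 6) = (k - 5)*(k + 1)*(k^2 - k - 6) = (k - 5)*(k + 1)*(k + 2)*(k - 3)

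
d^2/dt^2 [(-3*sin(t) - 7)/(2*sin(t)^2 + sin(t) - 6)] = (12*sin(t)^5 + 106*sin(t)^4 + 234*sin(t)^3 + 193*sin(t)^2 - 150*sin(t) - 218)/(sin(t) - cos(2*t) - 5)^3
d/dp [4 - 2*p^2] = -4*p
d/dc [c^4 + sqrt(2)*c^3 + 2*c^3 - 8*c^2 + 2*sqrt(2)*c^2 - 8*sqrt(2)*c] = 4*c^3 + 3*sqrt(2)*c^2 + 6*c^2 - 16*c + 4*sqrt(2)*c - 8*sqrt(2)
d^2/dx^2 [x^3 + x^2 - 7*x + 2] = 6*x + 2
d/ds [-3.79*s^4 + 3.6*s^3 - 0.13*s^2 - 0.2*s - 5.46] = -15.16*s^3 + 10.8*s^2 - 0.26*s - 0.2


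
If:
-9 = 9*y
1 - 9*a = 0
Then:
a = 1/9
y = -1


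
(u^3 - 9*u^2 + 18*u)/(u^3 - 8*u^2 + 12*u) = (u - 3)/(u - 2)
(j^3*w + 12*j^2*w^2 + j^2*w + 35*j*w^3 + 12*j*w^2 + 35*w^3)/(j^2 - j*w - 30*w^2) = w*(-j^2 - 7*j*w - j - 7*w)/(-j + 6*w)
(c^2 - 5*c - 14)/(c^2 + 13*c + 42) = (c^2 - 5*c - 14)/(c^2 + 13*c + 42)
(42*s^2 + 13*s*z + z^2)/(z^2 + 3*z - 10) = (42*s^2 + 13*s*z + z^2)/(z^2 + 3*z - 10)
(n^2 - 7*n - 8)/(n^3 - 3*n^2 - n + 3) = (n - 8)/(n^2 - 4*n + 3)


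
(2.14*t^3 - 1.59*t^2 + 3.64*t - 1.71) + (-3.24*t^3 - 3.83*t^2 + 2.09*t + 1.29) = -1.1*t^3 - 5.42*t^2 + 5.73*t - 0.42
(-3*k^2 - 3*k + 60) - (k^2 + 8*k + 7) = -4*k^2 - 11*k + 53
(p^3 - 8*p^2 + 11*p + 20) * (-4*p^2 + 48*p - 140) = -4*p^5 + 80*p^4 - 568*p^3 + 1568*p^2 - 580*p - 2800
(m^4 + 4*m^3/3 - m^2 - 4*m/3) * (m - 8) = m^5 - 20*m^4/3 - 35*m^3/3 + 20*m^2/3 + 32*m/3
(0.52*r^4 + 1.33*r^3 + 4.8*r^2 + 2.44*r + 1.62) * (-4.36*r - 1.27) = -2.2672*r^5 - 6.4592*r^4 - 22.6171*r^3 - 16.7344*r^2 - 10.162*r - 2.0574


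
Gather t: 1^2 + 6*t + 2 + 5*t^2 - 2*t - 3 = 5*t^2 + 4*t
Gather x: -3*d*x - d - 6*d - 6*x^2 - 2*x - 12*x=-7*d - 6*x^2 + x*(-3*d - 14)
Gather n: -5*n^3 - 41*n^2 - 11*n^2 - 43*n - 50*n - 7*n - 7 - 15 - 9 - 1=-5*n^3 - 52*n^2 - 100*n - 32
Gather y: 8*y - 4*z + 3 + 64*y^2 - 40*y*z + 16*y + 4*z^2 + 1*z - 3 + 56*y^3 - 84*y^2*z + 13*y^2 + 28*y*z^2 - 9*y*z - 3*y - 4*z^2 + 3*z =56*y^3 + y^2*(77 - 84*z) + y*(28*z^2 - 49*z + 21)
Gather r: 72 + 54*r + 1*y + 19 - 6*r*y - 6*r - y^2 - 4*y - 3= r*(48 - 6*y) - y^2 - 3*y + 88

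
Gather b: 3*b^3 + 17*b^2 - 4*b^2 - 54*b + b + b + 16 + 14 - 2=3*b^3 + 13*b^2 - 52*b + 28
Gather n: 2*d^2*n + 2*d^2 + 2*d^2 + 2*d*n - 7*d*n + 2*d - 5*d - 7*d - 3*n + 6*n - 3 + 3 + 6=4*d^2 - 10*d + n*(2*d^2 - 5*d + 3) + 6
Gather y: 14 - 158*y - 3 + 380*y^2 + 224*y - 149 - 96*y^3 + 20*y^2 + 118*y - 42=-96*y^3 + 400*y^2 + 184*y - 180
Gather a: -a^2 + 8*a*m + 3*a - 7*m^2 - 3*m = -a^2 + a*(8*m + 3) - 7*m^2 - 3*m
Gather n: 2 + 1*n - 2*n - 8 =-n - 6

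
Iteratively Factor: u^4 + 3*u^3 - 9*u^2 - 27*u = (u + 3)*(u^3 - 9*u) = (u + 3)^2*(u^2 - 3*u) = u*(u + 3)^2*(u - 3)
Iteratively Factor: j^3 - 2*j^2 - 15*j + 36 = (j - 3)*(j^2 + j - 12) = (j - 3)*(j + 4)*(j - 3)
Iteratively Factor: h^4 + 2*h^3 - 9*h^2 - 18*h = (h)*(h^3 + 2*h^2 - 9*h - 18) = h*(h - 3)*(h^2 + 5*h + 6) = h*(h - 3)*(h + 3)*(h + 2)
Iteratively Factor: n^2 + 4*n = (n + 4)*(n)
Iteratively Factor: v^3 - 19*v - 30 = (v - 5)*(v^2 + 5*v + 6) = (v - 5)*(v + 2)*(v + 3)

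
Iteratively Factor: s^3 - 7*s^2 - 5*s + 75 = (s - 5)*(s^2 - 2*s - 15) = (s - 5)^2*(s + 3)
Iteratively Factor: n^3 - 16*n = (n)*(n^2 - 16) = n*(n - 4)*(n + 4)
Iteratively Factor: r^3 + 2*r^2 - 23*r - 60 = (r + 4)*(r^2 - 2*r - 15) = (r + 3)*(r + 4)*(r - 5)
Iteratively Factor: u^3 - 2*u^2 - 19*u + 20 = (u - 1)*(u^2 - u - 20) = (u - 5)*(u - 1)*(u + 4)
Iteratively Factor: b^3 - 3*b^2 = (b)*(b^2 - 3*b) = b*(b - 3)*(b)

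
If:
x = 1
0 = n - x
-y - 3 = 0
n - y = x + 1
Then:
No Solution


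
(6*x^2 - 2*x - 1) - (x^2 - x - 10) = 5*x^2 - x + 9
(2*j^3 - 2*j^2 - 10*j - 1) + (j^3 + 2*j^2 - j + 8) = 3*j^3 - 11*j + 7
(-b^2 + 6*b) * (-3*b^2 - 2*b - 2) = 3*b^4 - 16*b^3 - 10*b^2 - 12*b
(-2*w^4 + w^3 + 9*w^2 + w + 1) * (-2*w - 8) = 4*w^5 + 14*w^4 - 26*w^3 - 74*w^2 - 10*w - 8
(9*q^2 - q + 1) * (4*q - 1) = 36*q^3 - 13*q^2 + 5*q - 1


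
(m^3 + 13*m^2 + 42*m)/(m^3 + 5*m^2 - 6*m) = (m + 7)/(m - 1)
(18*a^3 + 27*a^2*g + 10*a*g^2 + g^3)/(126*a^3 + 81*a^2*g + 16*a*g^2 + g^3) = (a + g)/(7*a + g)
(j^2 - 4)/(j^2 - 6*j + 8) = (j + 2)/(j - 4)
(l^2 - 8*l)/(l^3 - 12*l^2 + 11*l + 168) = l/(l^2 - 4*l - 21)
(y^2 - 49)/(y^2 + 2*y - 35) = (y - 7)/(y - 5)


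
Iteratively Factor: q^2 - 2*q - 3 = (q - 3)*(q + 1)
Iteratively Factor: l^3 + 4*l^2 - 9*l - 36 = (l - 3)*(l^2 + 7*l + 12) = (l - 3)*(l + 4)*(l + 3)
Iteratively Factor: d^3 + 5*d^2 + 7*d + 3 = (d + 1)*(d^2 + 4*d + 3) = (d + 1)*(d + 3)*(d + 1)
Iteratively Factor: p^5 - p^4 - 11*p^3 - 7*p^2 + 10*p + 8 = (p - 4)*(p^4 + 3*p^3 + p^2 - 3*p - 2) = (p - 4)*(p + 2)*(p^3 + p^2 - p - 1) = (p - 4)*(p + 1)*(p + 2)*(p^2 - 1) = (p - 4)*(p + 1)^2*(p + 2)*(p - 1)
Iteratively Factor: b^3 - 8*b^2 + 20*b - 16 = (b - 2)*(b^2 - 6*b + 8) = (b - 2)^2*(b - 4)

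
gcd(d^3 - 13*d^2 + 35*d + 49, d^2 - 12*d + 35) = d - 7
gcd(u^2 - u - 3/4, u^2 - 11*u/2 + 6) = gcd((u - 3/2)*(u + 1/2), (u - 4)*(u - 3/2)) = u - 3/2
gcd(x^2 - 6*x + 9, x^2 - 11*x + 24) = x - 3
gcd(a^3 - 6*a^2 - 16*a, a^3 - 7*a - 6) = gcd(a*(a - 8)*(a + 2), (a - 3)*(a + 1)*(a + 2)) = a + 2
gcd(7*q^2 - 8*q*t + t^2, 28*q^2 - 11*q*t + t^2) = 7*q - t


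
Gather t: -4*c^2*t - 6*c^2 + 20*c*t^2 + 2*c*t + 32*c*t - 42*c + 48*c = -6*c^2 + 20*c*t^2 + 6*c + t*(-4*c^2 + 34*c)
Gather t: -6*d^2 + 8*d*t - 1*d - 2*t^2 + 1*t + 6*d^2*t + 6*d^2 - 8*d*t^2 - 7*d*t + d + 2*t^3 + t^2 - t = 2*t^3 + t^2*(-8*d - 1) + t*(6*d^2 + d)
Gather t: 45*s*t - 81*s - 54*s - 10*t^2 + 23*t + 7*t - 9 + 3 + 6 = -135*s - 10*t^2 + t*(45*s + 30)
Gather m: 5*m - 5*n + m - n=6*m - 6*n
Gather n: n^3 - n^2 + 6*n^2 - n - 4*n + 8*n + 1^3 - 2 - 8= n^3 + 5*n^2 + 3*n - 9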